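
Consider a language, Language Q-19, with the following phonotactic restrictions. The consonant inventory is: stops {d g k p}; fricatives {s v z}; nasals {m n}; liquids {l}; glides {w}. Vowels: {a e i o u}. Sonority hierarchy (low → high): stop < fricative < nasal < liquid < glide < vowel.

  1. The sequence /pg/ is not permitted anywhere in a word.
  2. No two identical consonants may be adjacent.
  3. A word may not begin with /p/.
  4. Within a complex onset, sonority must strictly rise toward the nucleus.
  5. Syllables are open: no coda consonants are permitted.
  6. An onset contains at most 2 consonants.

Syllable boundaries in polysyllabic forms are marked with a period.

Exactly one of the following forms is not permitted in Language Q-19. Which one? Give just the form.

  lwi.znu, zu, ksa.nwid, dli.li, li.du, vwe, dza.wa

ksa.nwid

lwi.znu — σ1 onset /lw/ (4→5 rises), coda /∅/ ok; σ2 onset /zn/ (2→3 rises), coda /∅/ ok → permitted
zu — σ1 onset /z/, coda /∅/ ok → permitted
ksa.nwid — violates constraint 5: syllable 2 coda /d/ has 1 consonant (> 0) → not permitted
dli.li — σ1 onset /dl/ (1→4 rises), coda /∅/ ok; σ2 onset /l/, coda /∅/ ok → permitted
li.du — σ1 onset /l/, coda /∅/ ok; σ2 onset /d/, coda /∅/ ok → permitted
vwe — σ1 onset /vw/ (2→5 rises), coda /∅/ ok → permitted
dza.wa — σ1 onset /dz/ (1→2 rises), coda /∅/ ok; σ2 onset /w/, coda /∅/ ok → permitted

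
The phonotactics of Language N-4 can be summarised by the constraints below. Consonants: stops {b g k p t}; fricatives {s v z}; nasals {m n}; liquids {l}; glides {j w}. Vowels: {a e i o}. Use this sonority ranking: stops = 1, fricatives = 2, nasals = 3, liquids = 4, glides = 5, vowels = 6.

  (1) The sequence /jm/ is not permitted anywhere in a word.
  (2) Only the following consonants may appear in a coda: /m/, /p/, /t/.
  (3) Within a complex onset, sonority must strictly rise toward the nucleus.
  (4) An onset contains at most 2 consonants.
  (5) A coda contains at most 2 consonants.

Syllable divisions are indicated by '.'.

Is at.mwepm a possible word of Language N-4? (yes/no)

yes

at.mwepm — σ1 onset /∅/, coda /t/ ok; σ2 onset /mw/ (3→5 rises), coda /pm/ (2C) ok → licit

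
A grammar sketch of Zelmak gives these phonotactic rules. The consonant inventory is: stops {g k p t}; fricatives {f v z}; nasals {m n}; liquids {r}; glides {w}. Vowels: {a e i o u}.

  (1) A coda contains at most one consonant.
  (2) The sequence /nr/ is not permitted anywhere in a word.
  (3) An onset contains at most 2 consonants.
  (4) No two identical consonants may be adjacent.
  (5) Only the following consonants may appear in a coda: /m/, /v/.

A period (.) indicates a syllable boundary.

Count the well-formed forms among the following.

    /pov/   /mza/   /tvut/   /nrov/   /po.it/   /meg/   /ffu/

2

/pov/ — σ1 onset /p/, coda /v/ ok → well-formed
/mza/ — σ1 onset /mz/ (2C), coda /∅/ ok → well-formed
/tvut/ — violates constraint 5: syllable 1 coda contains /t/, which is not a licensed coda consonant → ill-formed
/nrov/ — violates constraint 2: contains banned sequence /nr/ → ill-formed
/po.it/ — violates constraint 5: syllable 2 coda contains /t/, which is not a licensed coda consonant → ill-formed
/meg/ — violates constraint 5: syllable 1 coda contains /g/, which is not a licensed coda consonant → ill-formed
/ffu/ — violates constraint 4: adjacent identical consonants /ff/ → ill-formed
Well-formed: /pov/, /mza/ → 2.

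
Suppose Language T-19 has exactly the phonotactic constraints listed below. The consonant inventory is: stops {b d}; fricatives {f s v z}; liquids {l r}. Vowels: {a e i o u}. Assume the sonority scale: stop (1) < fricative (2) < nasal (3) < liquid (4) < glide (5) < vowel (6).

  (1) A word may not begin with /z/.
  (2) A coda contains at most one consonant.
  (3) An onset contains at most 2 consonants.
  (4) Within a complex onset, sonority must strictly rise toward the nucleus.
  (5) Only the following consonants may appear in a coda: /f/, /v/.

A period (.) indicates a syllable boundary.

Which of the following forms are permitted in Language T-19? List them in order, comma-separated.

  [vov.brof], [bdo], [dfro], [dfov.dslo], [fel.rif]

[vov.brof] — σ1 onset /v/, coda /v/ ok; σ2 onset /br/ (1→4 rises), coda /f/ ok → permitted
[bdo] — violates constraint 4: syllable 1 onset /bd/: /b/ (stop, 1) → /d/ (stop, 1) does not rise → not permitted
[dfro] — violates constraint 3: syllable 1 onset /dfr/ has 3 consonants (> 2) → not permitted
[dfov.dslo] — violates constraint 3: syllable 2 onset /dsl/ has 3 consonants (> 2) → not permitted
[fel.rif] — violates constraint 5: syllable 1 coda contains /l/, which is not a licensed coda consonant → not permitted

[vov.brof]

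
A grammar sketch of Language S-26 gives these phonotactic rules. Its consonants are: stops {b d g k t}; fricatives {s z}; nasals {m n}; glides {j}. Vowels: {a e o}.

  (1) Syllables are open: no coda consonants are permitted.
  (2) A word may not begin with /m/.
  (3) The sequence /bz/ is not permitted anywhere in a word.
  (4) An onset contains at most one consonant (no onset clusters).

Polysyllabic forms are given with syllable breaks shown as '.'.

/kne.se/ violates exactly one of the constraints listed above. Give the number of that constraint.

4

/kne.se/: syllable 1 onset /kn/ has 2 consonants (> 1).
This is a violation of constraint 4: "An onset contains at most one consonant (no onset clusters)."
The remaining constraints (1, 2, 3) are satisfied.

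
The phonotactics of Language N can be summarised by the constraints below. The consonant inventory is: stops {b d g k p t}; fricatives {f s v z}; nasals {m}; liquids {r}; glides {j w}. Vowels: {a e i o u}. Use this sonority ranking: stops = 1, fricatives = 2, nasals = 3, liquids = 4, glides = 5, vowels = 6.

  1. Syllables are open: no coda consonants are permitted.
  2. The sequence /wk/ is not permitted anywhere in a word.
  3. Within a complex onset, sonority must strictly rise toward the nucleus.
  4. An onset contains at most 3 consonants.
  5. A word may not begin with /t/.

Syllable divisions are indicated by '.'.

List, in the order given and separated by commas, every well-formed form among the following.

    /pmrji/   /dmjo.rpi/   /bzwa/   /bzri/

/bzwa/, /bzri/

/pmrji/ — violates constraint 4: syllable 1 onset /pmrj/ has 4 consonants (> 3) → ill-formed
/dmjo.rpi/ — violates constraint 3: syllable 2 onset /rp/: /r/ (liquid, 4) → /p/ (stop, 1) does not rise → ill-formed
/bzwa/ — σ1 onset /bzw/ (1→2→5 rises), coda /∅/ ok → well-formed
/bzri/ — σ1 onset /bzr/ (1→2→4 rises), coda /∅/ ok → well-formed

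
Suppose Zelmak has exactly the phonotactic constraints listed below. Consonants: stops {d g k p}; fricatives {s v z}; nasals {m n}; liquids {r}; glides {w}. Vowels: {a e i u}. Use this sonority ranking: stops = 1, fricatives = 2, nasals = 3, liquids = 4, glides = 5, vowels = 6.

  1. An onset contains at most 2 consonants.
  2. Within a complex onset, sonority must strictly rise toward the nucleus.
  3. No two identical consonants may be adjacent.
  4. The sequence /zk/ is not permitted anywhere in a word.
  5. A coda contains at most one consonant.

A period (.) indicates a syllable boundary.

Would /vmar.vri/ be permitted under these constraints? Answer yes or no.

/vmar.vri/ — σ1 onset /vm/ (2→3 rises), coda /r/ ok; σ2 onset /vr/ (2→4 rises), coda /∅/ ok → permitted

yes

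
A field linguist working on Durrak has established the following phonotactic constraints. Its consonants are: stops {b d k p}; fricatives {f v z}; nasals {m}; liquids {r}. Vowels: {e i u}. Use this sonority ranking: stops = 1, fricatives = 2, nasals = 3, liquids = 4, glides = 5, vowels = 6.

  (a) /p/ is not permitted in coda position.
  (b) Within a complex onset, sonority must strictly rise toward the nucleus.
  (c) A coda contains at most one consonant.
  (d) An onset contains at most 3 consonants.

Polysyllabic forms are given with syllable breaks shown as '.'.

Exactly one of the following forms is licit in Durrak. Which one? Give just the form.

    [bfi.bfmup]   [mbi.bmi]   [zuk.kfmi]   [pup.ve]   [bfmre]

[zuk.kfmi]

[bfi.bfmup] — violates constraint (a): syllable 2 coda contains /p/ → illicit
[mbi.bmi] — violates constraint (b): syllable 1 onset /mb/: /m/ (nasal, 3) → /b/ (stop, 1) does not rise → illicit
[zuk.kfmi] — σ1 onset /z/, coda /k/ ok; σ2 onset /kfm/ (1→2→3 rises), coda /∅/ ok → licit
[pup.ve] — violates constraint (a): syllable 1 coda contains /p/ → illicit
[bfmre] — violates constraint (d): syllable 1 onset /bfmr/ has 4 consonants (> 3) → illicit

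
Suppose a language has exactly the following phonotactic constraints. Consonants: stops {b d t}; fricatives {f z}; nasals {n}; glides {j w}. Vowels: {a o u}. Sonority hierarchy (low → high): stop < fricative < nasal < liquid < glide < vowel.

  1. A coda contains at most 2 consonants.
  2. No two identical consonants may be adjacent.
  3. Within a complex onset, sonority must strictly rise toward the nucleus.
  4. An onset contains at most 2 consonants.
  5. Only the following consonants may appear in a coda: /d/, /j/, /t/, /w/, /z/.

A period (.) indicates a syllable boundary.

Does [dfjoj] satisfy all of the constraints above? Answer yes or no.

[dfjoj] — violates constraint 4: syllable 1 onset /dfj/ has 3 consonants (> 2) → phonotactically illegal

no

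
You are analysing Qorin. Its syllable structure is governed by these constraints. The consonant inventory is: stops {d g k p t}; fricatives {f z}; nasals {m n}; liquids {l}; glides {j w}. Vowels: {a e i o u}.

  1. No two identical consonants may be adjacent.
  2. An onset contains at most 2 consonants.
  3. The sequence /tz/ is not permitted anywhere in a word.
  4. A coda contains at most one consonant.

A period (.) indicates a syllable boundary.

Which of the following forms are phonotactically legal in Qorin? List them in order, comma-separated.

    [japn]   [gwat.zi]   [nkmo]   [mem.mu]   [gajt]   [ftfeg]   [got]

[got]

[japn] — violates constraint 4: syllable 1 coda /pn/ has 2 consonants (> 1) → phonotactically illegal
[gwat.zi] — violates constraint 3: contains banned sequence /tz/ → phonotactically illegal
[nkmo] — violates constraint 2: syllable 1 onset /nkm/ has 3 consonants (> 2) → phonotactically illegal
[mem.mu] — violates constraint 1: adjacent identical consonants /mm/ → phonotactically illegal
[gajt] — violates constraint 4: syllable 1 coda /jt/ has 2 consonants (> 1) → phonotactically illegal
[ftfeg] — violates constraint 2: syllable 1 onset /ftf/ has 3 consonants (> 2) → phonotactically illegal
[got] — σ1 onset /g/, coda /t/ ok → phonotactically legal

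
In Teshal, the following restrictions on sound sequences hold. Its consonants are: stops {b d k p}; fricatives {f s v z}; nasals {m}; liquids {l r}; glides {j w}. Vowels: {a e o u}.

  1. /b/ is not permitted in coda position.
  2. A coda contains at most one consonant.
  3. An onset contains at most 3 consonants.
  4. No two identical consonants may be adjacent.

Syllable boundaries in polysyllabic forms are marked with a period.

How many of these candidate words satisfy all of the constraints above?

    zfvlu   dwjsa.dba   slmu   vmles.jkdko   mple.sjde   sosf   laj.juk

zfvlu — violates constraint 3: syllable 1 onset /zfvl/ has 4 consonants (> 3) → illicit
dwjsa.dba — violates constraint 3: syllable 1 onset /dwjs/ has 4 consonants (> 3) → illicit
slmu — σ1 onset /slm/ (3C), coda /∅/ ok → licit
vmles.jkdko — violates constraint 3: syllable 2 onset /jkdk/ has 4 consonants (> 3) → illicit
mple.sjde — σ1 onset /mpl/ (3C), coda /∅/ ok; σ2 onset /sjd/ (3C), coda /∅/ ok → licit
sosf — violates constraint 2: syllable 1 coda /sf/ has 2 consonants (> 1) → illicit
laj.juk — violates constraint 4: adjacent identical consonants /jj/ → illicit
Licit: slmu, mple.sjde → 2.

2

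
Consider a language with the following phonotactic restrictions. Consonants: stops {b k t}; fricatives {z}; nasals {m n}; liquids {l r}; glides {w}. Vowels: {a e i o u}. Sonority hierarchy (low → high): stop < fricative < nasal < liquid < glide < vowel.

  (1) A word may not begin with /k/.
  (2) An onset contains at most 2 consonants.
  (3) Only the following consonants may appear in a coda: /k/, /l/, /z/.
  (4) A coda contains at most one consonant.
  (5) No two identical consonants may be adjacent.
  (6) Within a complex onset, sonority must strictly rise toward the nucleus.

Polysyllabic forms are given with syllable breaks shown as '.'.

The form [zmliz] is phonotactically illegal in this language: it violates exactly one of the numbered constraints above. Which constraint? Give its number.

2

[zmliz]: syllable 1 onset /zml/ has 3 consonants (> 2).
This is a violation of constraint 2: "An onset contains at most 2 consonants."
The remaining constraints (1, 3, 4, 5, 6) are satisfied.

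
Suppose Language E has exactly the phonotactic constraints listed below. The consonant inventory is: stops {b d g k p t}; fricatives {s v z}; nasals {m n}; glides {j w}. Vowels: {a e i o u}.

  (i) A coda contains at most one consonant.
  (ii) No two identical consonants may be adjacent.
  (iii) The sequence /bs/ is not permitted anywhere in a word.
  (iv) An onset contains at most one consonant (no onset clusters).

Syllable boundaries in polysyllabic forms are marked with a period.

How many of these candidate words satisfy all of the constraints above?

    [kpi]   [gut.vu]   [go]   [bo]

3

[kpi] — violates constraint (iv): syllable 1 onset /kp/ has 2 consonants (> 1) → illicit
[gut.vu] — σ1 onset /g/, coda /t/ ok; σ2 onset /v/, coda /∅/ ok → licit
[go] — σ1 onset /g/, coda /∅/ ok → licit
[bo] — σ1 onset /b/, coda /∅/ ok → licit
Licit: [gut.vu], [go], [bo] → 3.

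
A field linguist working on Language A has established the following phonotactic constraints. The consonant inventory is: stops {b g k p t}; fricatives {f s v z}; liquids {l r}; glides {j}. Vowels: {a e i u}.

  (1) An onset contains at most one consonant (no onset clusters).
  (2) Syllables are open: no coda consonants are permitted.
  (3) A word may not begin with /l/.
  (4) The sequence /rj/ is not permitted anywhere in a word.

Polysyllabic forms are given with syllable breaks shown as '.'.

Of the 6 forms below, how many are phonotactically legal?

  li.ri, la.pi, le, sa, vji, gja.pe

1

li.ri — violates constraint 3: word begins with /l/ → phonotactically illegal
la.pi — violates constraint 3: word begins with /l/ → phonotactically illegal
le — violates constraint 3: word begins with /l/ → phonotactically illegal
sa — σ1 onset /s/, coda /∅/ ok → phonotactically legal
vji — violates constraint 1: syllable 1 onset /vj/ has 2 consonants (> 1) → phonotactically illegal
gja.pe — violates constraint 1: syllable 1 onset /gj/ has 2 consonants (> 1) → phonotactically illegal
Phonotactically legal: sa → 1.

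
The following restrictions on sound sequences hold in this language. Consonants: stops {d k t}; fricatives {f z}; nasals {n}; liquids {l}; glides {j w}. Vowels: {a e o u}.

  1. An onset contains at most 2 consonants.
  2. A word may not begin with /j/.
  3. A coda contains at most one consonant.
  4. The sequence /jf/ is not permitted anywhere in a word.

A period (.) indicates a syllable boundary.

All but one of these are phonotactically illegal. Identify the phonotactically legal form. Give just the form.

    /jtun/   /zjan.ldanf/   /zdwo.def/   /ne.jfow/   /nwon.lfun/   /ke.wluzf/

/jtun/ — violates constraint 2: word begins with /j/ → phonotactically illegal
/zjan.ldanf/ — violates constraint 3: syllable 2 coda /nf/ has 2 consonants (> 1) → phonotactically illegal
/zdwo.def/ — violates constraint 1: syllable 1 onset /zdw/ has 3 consonants (> 2) → phonotactically illegal
/ne.jfow/ — violates constraint 4: contains banned sequence /jf/ → phonotactically illegal
/nwon.lfun/ — σ1 onset /nw/ (2C), coda /n/ ok; σ2 onset /lf/ (2C), coda /n/ ok → phonotactically legal
/ke.wluzf/ — violates constraint 3: syllable 2 coda /zf/ has 2 consonants (> 1) → phonotactically illegal

/nwon.lfun/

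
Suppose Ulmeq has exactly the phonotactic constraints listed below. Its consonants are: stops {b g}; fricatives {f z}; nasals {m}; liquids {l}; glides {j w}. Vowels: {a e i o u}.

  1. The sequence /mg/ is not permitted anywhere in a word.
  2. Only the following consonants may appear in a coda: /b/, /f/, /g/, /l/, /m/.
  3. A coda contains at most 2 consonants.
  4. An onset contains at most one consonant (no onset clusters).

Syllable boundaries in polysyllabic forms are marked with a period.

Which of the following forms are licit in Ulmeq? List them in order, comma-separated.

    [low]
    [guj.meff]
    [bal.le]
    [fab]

[low] — violates constraint 2: syllable 1 coda contains /w/, which is not a licensed coda consonant → illicit
[guj.meff] — violates constraint 2: syllable 1 coda contains /j/, which is not a licensed coda consonant → illicit
[bal.le] — σ1 onset /b/, coda /l/ ok; σ2 onset /l/, coda /∅/ ok → licit
[fab] — σ1 onset /f/, coda /b/ ok → licit

[bal.le], [fab]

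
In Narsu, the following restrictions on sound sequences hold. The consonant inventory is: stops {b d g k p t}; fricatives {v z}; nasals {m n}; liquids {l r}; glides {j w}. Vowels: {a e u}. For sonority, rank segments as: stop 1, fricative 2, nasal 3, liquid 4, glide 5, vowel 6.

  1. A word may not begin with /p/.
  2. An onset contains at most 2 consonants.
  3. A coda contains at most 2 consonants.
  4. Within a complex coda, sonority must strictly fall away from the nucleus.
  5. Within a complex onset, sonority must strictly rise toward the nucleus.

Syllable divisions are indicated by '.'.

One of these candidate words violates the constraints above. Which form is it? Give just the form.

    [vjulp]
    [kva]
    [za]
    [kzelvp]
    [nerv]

[kzelvp]

[vjulp] — σ1 onset /vj/ (2→5 rises), coda /lp/ (4→1 falls) ok → phonotactically legal
[kva] — σ1 onset /kv/ (1→2 rises), coda /∅/ ok → phonotactically legal
[za] — σ1 onset /z/, coda /∅/ ok → phonotactically legal
[kzelvp] — violates constraint 3: syllable 1 coda /lvp/ has 3 consonants (> 2) → phonotactically illegal
[nerv] — σ1 onset /n/, coda /rv/ (4→2 falls) ok → phonotactically legal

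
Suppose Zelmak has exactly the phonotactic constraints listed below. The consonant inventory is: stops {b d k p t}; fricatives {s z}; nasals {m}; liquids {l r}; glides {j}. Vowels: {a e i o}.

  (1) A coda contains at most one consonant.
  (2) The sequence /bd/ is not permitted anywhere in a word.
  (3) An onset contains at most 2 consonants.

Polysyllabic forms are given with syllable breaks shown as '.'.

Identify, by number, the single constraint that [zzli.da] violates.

[zzli.da]: syllable 1 onset /zzl/ has 3 consonants (> 2).
This is a violation of constraint 3: "An onset contains at most 2 consonants."
The remaining constraints (1, 2) are satisfied.

3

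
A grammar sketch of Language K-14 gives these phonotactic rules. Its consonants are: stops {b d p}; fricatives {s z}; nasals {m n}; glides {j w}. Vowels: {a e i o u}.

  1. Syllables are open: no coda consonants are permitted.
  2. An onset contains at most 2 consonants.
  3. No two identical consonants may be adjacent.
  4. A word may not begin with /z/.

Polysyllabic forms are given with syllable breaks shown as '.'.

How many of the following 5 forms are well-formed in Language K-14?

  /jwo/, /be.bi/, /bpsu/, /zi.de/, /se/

/jwo/ — σ1 onset /jw/ (2C), coda /∅/ ok → well-formed
/be.bi/ — σ1 onset /b/, coda /∅/ ok; σ2 onset /b/, coda /∅/ ok → well-formed
/bpsu/ — violates constraint 2: syllable 1 onset /bps/ has 3 consonants (> 2) → ill-formed
/zi.de/ — violates constraint 4: word begins with /z/ → ill-formed
/se/ — σ1 onset /s/, coda /∅/ ok → well-formed
Well-formed: /jwo/, /be.bi/, /se/ → 3.

3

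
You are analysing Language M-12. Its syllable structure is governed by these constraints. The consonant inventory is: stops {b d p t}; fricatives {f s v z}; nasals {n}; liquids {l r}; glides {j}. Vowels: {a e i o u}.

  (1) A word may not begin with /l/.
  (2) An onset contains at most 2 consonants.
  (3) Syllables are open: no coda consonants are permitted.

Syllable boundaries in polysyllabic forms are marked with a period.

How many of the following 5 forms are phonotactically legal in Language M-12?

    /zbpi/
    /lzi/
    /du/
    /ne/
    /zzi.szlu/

2

/zbpi/ — violates constraint 2: syllable 1 onset /zbp/ has 3 consonants (> 2) → phonotactically illegal
/lzi/ — violates constraint 1: word begins with /l/ → phonotactically illegal
/du/ — σ1 onset /d/, coda /∅/ ok → phonotactically legal
/ne/ — σ1 onset /n/, coda /∅/ ok → phonotactically legal
/zzi.szlu/ — violates constraint 2: syllable 2 onset /szl/ has 3 consonants (> 2) → phonotactically illegal
Phonotactically legal: /du/, /ne/ → 2.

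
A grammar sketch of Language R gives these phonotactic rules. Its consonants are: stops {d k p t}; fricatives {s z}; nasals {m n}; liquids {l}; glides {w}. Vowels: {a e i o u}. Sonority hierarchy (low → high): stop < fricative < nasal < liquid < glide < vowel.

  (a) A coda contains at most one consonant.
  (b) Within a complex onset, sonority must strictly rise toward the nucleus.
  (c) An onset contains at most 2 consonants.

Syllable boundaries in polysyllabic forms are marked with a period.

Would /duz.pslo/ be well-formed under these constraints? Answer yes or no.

no

/duz.pslo/ — violates constraint (c): syllable 2 onset /psl/ has 3 consonants (> 2) → ill-formed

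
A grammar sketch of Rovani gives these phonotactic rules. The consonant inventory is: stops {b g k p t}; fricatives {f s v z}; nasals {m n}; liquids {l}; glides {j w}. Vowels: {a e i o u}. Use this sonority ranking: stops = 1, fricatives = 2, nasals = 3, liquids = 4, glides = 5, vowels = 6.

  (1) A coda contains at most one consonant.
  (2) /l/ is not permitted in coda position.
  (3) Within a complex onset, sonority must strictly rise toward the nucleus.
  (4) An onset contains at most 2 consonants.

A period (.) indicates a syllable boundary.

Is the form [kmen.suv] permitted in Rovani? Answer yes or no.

yes

[kmen.suv] — σ1 onset /km/ (1→3 rises), coda /n/ ok; σ2 onset /s/, coda /v/ ok → permitted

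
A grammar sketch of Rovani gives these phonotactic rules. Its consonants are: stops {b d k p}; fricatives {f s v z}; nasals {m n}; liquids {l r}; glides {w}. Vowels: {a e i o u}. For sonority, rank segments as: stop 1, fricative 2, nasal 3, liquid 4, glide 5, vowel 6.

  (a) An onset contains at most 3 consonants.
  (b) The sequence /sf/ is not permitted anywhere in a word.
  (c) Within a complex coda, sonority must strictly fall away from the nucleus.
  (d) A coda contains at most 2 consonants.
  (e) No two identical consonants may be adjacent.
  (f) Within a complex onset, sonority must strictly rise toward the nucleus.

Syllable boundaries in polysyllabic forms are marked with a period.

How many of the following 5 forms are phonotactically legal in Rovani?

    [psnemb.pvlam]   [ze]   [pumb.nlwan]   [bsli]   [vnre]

5

[psnemb.pvlam] — σ1 onset /psn/ (1→2→3 rises), coda /mb/ (3→1 falls) ok; σ2 onset /pvl/ (1→2→4 rises), coda /m/ ok → phonotactically legal
[ze] — σ1 onset /z/, coda /∅/ ok → phonotactically legal
[pumb.nlwan] — σ1 onset /p/, coda /mb/ (3→1 falls) ok; σ2 onset /nlw/ (3→4→5 rises), coda /n/ ok → phonotactically legal
[bsli] — σ1 onset /bsl/ (1→2→4 rises), coda /∅/ ok → phonotactically legal
[vnre] — σ1 onset /vnr/ (2→3→4 rises), coda /∅/ ok → phonotactically legal
Phonotactically legal: [psnemb.pvlam], [ze], [pumb.nlwan], [bsli], [vnre] → 5.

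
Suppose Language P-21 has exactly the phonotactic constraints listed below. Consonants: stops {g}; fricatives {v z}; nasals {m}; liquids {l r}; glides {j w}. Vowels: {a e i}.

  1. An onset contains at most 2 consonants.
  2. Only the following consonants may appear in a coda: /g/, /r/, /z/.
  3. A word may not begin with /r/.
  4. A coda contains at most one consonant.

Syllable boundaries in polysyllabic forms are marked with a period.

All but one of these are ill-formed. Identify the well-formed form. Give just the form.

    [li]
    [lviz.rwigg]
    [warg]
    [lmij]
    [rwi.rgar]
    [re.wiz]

[li] — σ1 onset /l/, coda /∅/ ok → well-formed
[lviz.rwigg] — violates constraint 4: syllable 2 coda /gg/ has 2 consonants (> 1) → ill-formed
[warg] — violates constraint 4: syllable 1 coda /rg/ has 2 consonants (> 1) → ill-formed
[lmij] — violates constraint 2: syllable 1 coda contains /j/, which is not a licensed coda consonant → ill-formed
[rwi.rgar] — violates constraint 3: word begins with /r/ → ill-formed
[re.wiz] — violates constraint 3: word begins with /r/ → ill-formed

[li]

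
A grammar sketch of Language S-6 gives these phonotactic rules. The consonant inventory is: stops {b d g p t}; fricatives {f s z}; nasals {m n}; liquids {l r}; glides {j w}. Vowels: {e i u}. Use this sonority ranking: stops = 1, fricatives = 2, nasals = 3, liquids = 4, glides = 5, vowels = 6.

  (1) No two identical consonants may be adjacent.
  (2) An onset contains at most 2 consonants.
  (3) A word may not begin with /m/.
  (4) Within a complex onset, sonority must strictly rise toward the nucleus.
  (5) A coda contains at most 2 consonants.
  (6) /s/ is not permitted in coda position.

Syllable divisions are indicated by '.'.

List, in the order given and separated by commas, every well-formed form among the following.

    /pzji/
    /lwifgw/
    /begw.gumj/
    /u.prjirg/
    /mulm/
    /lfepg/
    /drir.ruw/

/pzji/ — violates constraint 2: syllable 1 onset /pzj/ has 3 consonants (> 2) → ill-formed
/lwifgw/ — violates constraint 5: syllable 1 coda /fgw/ has 3 consonants (> 2) → ill-formed
/begw.gumj/ — σ1 onset /b/, coda /gw/ (2C) ok; σ2 onset /g/, coda /mj/ (2C) ok → well-formed
/u.prjirg/ — violates constraint 2: syllable 2 onset /prj/ has 3 consonants (> 2) → ill-formed
/mulm/ — violates constraint 3: word begins with /m/ → ill-formed
/lfepg/ — violates constraint 4: syllable 1 onset /lf/: /l/ (liquid, 4) → /f/ (fricative, 2) does not rise → ill-formed
/drir.ruw/ — violates constraint 1: adjacent identical consonants /rr/ → ill-formed

/begw.gumj/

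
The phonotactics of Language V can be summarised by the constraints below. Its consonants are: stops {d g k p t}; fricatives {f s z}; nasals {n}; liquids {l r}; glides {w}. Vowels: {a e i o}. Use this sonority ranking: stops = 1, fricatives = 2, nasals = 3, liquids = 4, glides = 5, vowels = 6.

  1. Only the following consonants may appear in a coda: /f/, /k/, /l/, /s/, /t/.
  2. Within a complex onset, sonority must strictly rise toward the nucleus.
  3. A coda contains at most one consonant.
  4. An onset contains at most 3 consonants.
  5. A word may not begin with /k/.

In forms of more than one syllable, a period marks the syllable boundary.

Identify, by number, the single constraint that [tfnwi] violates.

[tfnwi]: syllable 1 onset /tfnw/ has 4 consonants (> 3).
This is a violation of constraint 4: "An onset contains at most 3 consonants."
The remaining constraints (1, 2, 3, 5) are satisfied.

4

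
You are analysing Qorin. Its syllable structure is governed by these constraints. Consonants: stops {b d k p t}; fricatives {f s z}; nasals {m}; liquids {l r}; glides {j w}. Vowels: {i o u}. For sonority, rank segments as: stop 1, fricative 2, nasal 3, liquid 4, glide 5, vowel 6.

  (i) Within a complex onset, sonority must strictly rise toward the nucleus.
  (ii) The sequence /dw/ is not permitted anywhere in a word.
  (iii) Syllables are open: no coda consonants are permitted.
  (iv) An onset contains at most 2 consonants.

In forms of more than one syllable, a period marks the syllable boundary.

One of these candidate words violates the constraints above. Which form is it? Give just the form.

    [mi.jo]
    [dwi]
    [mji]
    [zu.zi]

[mi.jo] — σ1 onset /m/, coda /∅/ ok; σ2 onset /j/, coda /∅/ ok → well-formed
[dwi] — violates constraint (ii): contains banned sequence /dw/ → ill-formed
[mji] — σ1 onset /mj/ (3→5 rises), coda /∅/ ok → well-formed
[zu.zi] — σ1 onset /z/, coda /∅/ ok; σ2 onset /z/, coda /∅/ ok → well-formed

[dwi]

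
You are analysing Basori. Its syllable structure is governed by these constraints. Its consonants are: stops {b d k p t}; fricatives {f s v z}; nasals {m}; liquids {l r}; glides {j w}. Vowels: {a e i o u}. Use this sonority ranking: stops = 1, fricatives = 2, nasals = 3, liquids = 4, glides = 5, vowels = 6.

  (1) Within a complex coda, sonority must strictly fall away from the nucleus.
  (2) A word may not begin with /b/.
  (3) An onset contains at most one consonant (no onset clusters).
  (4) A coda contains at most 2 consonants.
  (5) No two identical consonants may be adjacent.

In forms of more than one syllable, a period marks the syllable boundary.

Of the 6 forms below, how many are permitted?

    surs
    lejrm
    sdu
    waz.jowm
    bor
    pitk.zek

surs — σ1 onset /s/, coda /rs/ (4→2 falls) ok → permitted
lejrm — violates constraint 4: syllable 1 coda /jrm/ has 3 consonants (> 2) → not permitted
sdu — violates constraint 3: syllable 1 onset /sd/ has 2 consonants (> 1) → not permitted
waz.jowm — σ1 onset /w/, coda /z/ ok; σ2 onset /j/, coda /wm/ (5→3 falls) ok → permitted
bor — violates constraint 2: word begins with /b/ → not permitted
pitk.zek — violates constraint 1: syllable 1 coda /tk/: /t/ (stop, 1) → /k/ (stop, 1) does not fall → not permitted
Permitted: surs, waz.jowm → 2.

2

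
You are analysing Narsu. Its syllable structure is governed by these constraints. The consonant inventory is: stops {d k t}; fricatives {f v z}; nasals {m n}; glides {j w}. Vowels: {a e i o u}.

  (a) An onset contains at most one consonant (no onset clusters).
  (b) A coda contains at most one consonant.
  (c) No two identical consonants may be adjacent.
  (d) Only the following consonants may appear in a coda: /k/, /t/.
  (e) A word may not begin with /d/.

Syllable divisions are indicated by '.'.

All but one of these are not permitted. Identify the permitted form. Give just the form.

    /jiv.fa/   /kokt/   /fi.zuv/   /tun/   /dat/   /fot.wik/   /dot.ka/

/fot.wik/

/jiv.fa/ — violates constraint (d): syllable 1 coda contains /v/, which is not a licensed coda consonant → not permitted
/kokt/ — violates constraint (b): syllable 1 coda /kt/ has 2 consonants (> 1) → not permitted
/fi.zuv/ — violates constraint (d): syllable 2 coda contains /v/, which is not a licensed coda consonant → not permitted
/tun/ — violates constraint (d): syllable 1 coda contains /n/, which is not a licensed coda consonant → not permitted
/dat/ — violates constraint (e): word begins with /d/ → not permitted
/fot.wik/ — σ1 onset /f/, coda /t/ ok; σ2 onset /w/, coda /k/ ok → permitted
/dot.ka/ — violates constraint (e): word begins with /d/ → not permitted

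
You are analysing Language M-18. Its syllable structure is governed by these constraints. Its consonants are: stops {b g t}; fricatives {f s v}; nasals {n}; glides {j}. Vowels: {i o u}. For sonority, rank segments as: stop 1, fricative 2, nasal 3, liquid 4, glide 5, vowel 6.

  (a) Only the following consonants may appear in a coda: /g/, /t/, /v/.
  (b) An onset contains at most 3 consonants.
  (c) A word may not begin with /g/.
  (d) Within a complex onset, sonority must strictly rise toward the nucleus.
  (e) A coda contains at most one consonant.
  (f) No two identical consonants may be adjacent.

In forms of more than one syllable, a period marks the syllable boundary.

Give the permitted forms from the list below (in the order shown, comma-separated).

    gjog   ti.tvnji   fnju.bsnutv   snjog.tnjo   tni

gjog — violates constraint (c): word begins with /g/ → not permitted
ti.tvnji — violates constraint (b): syllable 2 onset /tvnj/ has 4 consonants (> 3) → not permitted
fnju.bsnutv — violates constraint (e): syllable 2 coda /tv/ has 2 consonants (> 1) → not permitted
snjog.tnjo — σ1 onset /snj/ (2→3→5 rises), coda /g/ ok; σ2 onset /tnj/ (1→3→5 rises), coda /∅/ ok → permitted
tni — σ1 onset /tn/ (1→3 rises), coda /∅/ ok → permitted

snjog.tnjo, tni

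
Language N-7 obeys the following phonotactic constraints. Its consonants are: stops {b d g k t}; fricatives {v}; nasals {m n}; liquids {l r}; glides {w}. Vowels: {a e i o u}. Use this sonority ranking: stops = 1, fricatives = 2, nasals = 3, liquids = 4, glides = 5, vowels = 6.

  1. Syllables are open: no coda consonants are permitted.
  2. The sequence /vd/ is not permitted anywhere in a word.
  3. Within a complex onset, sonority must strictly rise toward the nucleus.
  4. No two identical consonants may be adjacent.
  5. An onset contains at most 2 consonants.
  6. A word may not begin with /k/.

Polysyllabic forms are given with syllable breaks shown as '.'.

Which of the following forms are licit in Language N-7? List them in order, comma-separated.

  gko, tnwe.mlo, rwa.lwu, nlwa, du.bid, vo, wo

gko — violates constraint 3: syllable 1 onset /gk/: /g/ (stop, 1) → /k/ (stop, 1) does not rise → illicit
tnwe.mlo — violates constraint 5: syllable 1 onset /tnw/ has 3 consonants (> 2) → illicit
rwa.lwu — σ1 onset /rw/ (4→5 rises), coda /∅/ ok; σ2 onset /lw/ (4→5 rises), coda /∅/ ok → licit
nlwa — violates constraint 5: syllable 1 onset /nlw/ has 3 consonants (> 2) → illicit
du.bid — violates constraint 1: syllable 2 coda /d/ has 1 consonant (> 0) → illicit
vo — σ1 onset /v/, coda /∅/ ok → licit
wo — σ1 onset /w/, coda /∅/ ok → licit

rwa.lwu, vo, wo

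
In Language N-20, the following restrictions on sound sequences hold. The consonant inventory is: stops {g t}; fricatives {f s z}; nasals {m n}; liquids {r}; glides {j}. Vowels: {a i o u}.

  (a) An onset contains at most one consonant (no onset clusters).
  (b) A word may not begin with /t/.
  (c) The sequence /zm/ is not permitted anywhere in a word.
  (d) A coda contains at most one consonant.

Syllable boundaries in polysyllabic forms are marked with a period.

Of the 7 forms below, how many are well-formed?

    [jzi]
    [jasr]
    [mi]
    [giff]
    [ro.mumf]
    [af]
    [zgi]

[jzi] — violates constraint (a): syllable 1 onset /jz/ has 2 consonants (> 1) → ill-formed
[jasr] — violates constraint (d): syllable 1 coda /sr/ has 2 consonants (> 1) → ill-formed
[mi] — σ1 onset /m/, coda /∅/ ok → well-formed
[giff] — violates constraint (d): syllable 1 coda /ff/ has 2 consonants (> 1) → ill-formed
[ro.mumf] — violates constraint (d): syllable 2 coda /mf/ has 2 consonants (> 1) → ill-formed
[af] — σ1 onset /∅/, coda /f/ ok → well-formed
[zgi] — violates constraint (a): syllable 1 onset /zg/ has 2 consonants (> 1) → ill-formed
Well-formed: [mi], [af] → 2.

2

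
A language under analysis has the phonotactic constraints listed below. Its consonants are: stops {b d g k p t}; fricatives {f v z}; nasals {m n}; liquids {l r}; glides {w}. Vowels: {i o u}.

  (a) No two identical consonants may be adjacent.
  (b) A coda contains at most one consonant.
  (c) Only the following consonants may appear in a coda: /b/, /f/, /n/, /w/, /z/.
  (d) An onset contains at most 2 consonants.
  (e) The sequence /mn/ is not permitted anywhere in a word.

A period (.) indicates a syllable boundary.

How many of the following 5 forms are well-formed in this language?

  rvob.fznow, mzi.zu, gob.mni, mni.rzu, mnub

rvob.fznow — violates constraint (d): syllable 2 onset /fzn/ has 3 consonants (> 2) → ill-formed
mzi.zu — σ1 onset /mz/ (2C), coda /∅/ ok; σ2 onset /z/, coda /∅/ ok → well-formed
gob.mni — violates constraint (e): contains banned sequence /mn/ → ill-formed
mni.rzu — violates constraint (e): contains banned sequence /mn/ → ill-formed
mnub — violates constraint (e): contains banned sequence /mn/ → ill-formed
Well-formed: mzi.zu → 1.

1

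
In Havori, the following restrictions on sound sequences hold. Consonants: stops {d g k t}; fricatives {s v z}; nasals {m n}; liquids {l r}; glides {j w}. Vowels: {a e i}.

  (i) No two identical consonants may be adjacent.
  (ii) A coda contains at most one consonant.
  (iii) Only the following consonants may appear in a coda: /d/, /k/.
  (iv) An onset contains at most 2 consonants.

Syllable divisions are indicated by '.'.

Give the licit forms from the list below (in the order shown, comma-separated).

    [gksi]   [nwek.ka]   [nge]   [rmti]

[nge]

[gksi] — violates constraint (iv): syllable 1 onset /gks/ has 3 consonants (> 2) → illicit
[nwek.ka] — violates constraint (i): adjacent identical consonants /kk/ → illicit
[nge] — σ1 onset /ng/ (2C), coda /∅/ ok → licit
[rmti] — violates constraint (iv): syllable 1 onset /rmt/ has 3 consonants (> 2) → illicit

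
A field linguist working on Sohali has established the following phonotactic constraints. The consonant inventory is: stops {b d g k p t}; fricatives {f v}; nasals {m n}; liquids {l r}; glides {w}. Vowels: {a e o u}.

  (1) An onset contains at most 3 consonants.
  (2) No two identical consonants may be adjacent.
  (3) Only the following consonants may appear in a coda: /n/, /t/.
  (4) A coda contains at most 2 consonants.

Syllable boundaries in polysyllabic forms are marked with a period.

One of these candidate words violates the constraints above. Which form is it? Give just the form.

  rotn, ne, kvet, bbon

rotn — σ1 onset /r/, coda /tn/ (2C) ok → permitted
ne — σ1 onset /n/, coda /∅/ ok → permitted
kvet — σ1 onset /kv/ (2C), coda /t/ ok → permitted
bbon — violates constraint 2: adjacent identical consonants /bb/ → not permitted

bbon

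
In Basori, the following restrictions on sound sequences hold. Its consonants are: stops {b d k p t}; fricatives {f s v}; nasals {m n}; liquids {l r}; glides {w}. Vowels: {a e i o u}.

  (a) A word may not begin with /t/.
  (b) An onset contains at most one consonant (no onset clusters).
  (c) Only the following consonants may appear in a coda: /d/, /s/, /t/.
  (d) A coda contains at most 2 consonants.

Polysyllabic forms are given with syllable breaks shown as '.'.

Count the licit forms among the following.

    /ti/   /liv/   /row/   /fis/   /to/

/ti/ — violates constraint (a): word begins with /t/ → illicit
/liv/ — violates constraint (c): syllable 1 coda contains /v/, which is not a licensed coda consonant → illicit
/row/ — violates constraint (c): syllable 1 coda contains /w/, which is not a licensed coda consonant → illicit
/fis/ — σ1 onset /f/, coda /s/ ok → licit
/to/ — violates constraint (a): word begins with /t/ → illicit
Licit: /fis/ → 1.

1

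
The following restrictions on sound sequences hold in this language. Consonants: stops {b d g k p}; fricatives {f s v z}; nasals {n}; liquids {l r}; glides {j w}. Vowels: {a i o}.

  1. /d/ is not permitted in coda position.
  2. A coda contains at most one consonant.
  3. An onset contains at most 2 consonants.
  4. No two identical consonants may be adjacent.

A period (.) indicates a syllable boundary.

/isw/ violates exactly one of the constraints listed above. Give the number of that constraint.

2

/isw/: syllable 1 coda /sw/ has 2 consonants (> 1).
This is a violation of constraint 2: "A coda contains at most one consonant."
The remaining constraints (1, 3, 4) are satisfied.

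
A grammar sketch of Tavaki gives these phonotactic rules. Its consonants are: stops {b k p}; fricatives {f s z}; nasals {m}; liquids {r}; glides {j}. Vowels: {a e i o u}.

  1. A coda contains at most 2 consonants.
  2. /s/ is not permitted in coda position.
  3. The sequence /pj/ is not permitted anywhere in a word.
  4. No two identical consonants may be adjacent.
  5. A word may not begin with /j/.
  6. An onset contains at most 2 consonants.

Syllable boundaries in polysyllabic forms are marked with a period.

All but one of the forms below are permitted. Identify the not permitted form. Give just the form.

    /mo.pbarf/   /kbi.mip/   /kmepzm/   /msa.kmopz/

/mo.pbarf/ — σ1 onset /m/, coda /∅/ ok; σ2 onset /pb/ (2C), coda /rf/ (2C) ok → permitted
/kbi.mip/ — σ1 onset /kb/ (2C), coda /∅/ ok; σ2 onset /m/, coda /p/ ok → permitted
/kmepzm/ — violates constraint 1: syllable 1 coda /pzm/ has 3 consonants (> 2) → not permitted
/msa.kmopz/ — σ1 onset /ms/ (2C), coda /∅/ ok; σ2 onset /km/ (2C), coda /pz/ (2C) ok → permitted

/kmepzm/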